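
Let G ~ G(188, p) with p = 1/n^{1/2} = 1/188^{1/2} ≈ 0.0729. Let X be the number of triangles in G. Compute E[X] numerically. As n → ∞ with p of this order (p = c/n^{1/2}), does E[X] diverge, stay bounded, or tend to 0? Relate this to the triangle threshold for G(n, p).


Number of potential triangles: C(188, 3) = 1089836.
Each occurs with probability p³ ≈ (0.0729)³ ≈ 3.87939e-04.
By linearity: E[X] = C(188, 3)·p³ ≈ 1089836 · 3.87939e-04 ≈ 422.790.
Since α = 1/2 < 1, p = c/n^{1/2} ≫ 1/n is above the triangle threshold p ~ 1/n. Asymptotically E[X] ~ (c³/6)·n^{3(1−α)} = (1³/6)·n^{1.5} → ∞; triangles are abundant w.h.p.

E[X] ≈ 422.790; in regime p = Θ(1/n^{1/2}) E[X] diverges (above the triangle threshold p ~ 1/n).


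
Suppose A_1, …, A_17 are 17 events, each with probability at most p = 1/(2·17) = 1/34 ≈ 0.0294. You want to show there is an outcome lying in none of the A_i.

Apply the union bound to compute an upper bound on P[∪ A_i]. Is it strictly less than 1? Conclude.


Union bound: P[∪_{i=1}^{17} A_i] ≤ Σ_i P[A_i] ≤ 17·p = 17·(1/34) = 1/2.
Numerically: 1/2 ≈ 0.5000.
Is 1/2 < 1? YES.
Since P[∪ A_i] ≤ 1/2 < 1, the complement has P[∩ A_i^c] ≥ 1 − 1/2 = 1/2 > 0, so some outcome avoids every A_i.

17·p = 1/2 ≈ 0.5000; existence CERTIFIED by the union bound.


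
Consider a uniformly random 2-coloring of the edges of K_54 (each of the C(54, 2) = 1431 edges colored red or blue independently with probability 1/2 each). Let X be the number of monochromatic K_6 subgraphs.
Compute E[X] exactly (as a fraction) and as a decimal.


Let X = Σ_S X_S over the C(54, 6) = 25827165 subsets S of size 6, where X_S = 1 if the K_6 on S is monochromatic.
For a fixed S, the K_6 on S has C(6, 2) = 15 edges. P[all 15 edges red] = (1/2)^15, and likewise for blue, so P[monochromatic] = 2·(1/2)^15 = 2^{1 − 15} = 1/16384.
Summing: E[X] = C(54, 6) · 2^{1 − 15} = 25827165 · 1/16384 = 25827165/16384.
Numerically: E[X] ≈ 1576.365.

E[X] = C(54,6)·2^(1−C(6,2)) = 25827165/16384 ≈ 1576.365.


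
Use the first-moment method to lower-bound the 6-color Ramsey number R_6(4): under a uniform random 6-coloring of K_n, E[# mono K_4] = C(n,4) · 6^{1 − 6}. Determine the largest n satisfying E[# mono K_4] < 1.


We need C(n, 4) · 6^{1 − 6} < 1, i.e. C(n, 4) < 6^{6 − 1} = 7776.
Check values of n near the boundary:
  n = 20: C(20, 4) = 4845; 4845 < 7776? YES
  n = 21: C(21, 4) = 5985; 5985 < 7776? YES
  n = 22: C(22, 4) = 7315; 7315 < 7776? YES
  n = 23: C(23, 4) = 8855; 8855 < 7776? NO
The largest n with C(n, 4) < 7776 is n = 22 (where E[X] = 7315/7776 ≈ 0.9407). Hence R_6(4) > 22, i.e. R_6(4) ≥ 23.

Largest n = 22; hence R_6(4) > 22.


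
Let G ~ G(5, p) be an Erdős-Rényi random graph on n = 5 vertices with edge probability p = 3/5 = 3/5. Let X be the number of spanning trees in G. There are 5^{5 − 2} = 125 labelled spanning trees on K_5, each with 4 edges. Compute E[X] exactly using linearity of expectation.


K_5 has 5^{5 − 2} = 125 labelled spanning trees.
For each such spanning tree H, let X_H = 1 if all 4 edges of H are present in G. Then P[X_H = 1] = p^{4} = (3/5)^{4} = 81/625.
By linearity of expectation: E[X] = Σ_H E[X_H] = 125 · p^{4} = 125 · 81/625 = 81/5.
Numerically: E[X] ≈ 16.2.

E[X] = 125 · (3/5)^{4} = 81/5 ≈ 16.2.


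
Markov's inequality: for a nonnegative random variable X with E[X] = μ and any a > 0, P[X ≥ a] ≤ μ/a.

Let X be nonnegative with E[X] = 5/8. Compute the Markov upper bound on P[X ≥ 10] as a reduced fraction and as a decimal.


μ = E[X] = 5/8, a = 10.
Markov: P[X ≥ 10] ≤ μ/a = (5/8)/10 = 1/16.
Numerically: ≈ 0.062500.
(Since a = 10 > μ = 0.625000, the bound 1/16 is < 1 and informative.)

P[X ≥ 10] ≤ 1/16 ≈ 0.062500.


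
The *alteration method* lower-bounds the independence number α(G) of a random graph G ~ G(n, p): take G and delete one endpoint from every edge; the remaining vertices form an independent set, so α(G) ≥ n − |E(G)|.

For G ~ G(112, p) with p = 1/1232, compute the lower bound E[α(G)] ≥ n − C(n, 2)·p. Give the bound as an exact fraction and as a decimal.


E[|E(G)|] = C(112, 2)·p = 6216 · (1/1232) = 111/22.
E[α(G)] ≥ n − E[|E(G)|] = 112 − 111/22 = 2353/22.
Numerically: ≈ 106.954545.
(This is only a lower bound; the true E[α(G)] may be larger.)

E[α(G)] ≥ 2353/22 ≈ 106.954545.


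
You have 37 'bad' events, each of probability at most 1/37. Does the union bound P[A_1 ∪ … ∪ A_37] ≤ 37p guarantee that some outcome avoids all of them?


Union bound: P[∪_{i=1}^{37} A_i] ≤ Σ_i P[A_i] ≤ 37·p = 37·(1/37) = 1.
Numerically: 1 ≈ 1.00000.
Is 1 < 1? NO.
Since the bound 1 is ≥ 1, the union bound is uninformative here; it does NOT by itself certify existence.

37·p = 1 ≈ 1.00000; existence NOT certified by the union bound.


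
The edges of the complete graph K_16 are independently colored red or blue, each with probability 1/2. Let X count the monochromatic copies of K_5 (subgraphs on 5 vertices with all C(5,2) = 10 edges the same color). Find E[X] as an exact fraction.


Let X = Σ_S X_S over the C(16, 5) = 4368 subsets S of size 5, where X_S = 1 if the K_5 on S is monochromatic.
For a fixed S, the K_5 on S has C(5, 2) = 10 edges. P[all 10 edges red] = (1/2)^10, and likewise for blue, so P[monochromatic] = 2·(1/2)^10 = 2^{1 − 10} = 1/512.
Summing: E[X] = C(16, 5) · 2^{1 − 10} = 4368 · 1/512 = 273/32.
Numerically: E[X] ≈ 8.5312.

E[X] = C(16,5)·2^(1−C(5,2)) = 273/32 ≈ 8.5312.


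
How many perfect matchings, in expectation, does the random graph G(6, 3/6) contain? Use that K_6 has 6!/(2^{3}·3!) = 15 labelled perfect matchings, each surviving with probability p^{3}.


K_6 has 6!/(2^{3}·3!) = 15 labelled perfect matchings.
For each such perfect matching H, let X_H = 1 if all 3 edges of H are present in G. Then P[X_H = 1] = p^{3} = (1/2)^{3} = 1/8.
By linearity: E[X] = Σ_H E[X_H] = 15 · p^{3} = 15 · 1/8 = 15/8.
Numerically: E[X] ≈ 1.875.

E[X] = 15 · (1/2)^{3} = 15/8 ≈ 1.875.


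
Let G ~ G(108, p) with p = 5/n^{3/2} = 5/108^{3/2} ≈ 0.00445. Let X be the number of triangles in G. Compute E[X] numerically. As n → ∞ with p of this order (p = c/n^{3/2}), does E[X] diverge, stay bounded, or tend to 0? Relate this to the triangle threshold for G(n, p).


Number of potential triangles: C(108, 3) = 204156.
Each occurs with probability p³ ≈ (0.00445)³ ≈ 8.84104e-08.
By linearity: E[X] = C(108, 3)·p³ ≈ 204156 · 8.84104e-08 ≈ 0.018.
Since α = 3/2 > 1, p = c/n^{3/2} = o(1/n) is below the triangle threshold p ~ 1/n. Asymptotically E[X] ~ (c³/6)·n^{3(1−α)} = (5³/6)·n^{-1.5} → 0, so by Markov's inequality G has no triangles w.h.p.

E[X] ≈ 0.018; in regime p = Θ(1/n^{3/2}) E[X] tends to 0 (below the triangle threshold p ~ 1/n).


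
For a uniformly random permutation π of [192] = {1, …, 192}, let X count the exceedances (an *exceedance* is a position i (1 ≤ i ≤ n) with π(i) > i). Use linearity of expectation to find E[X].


Write X = Σ_{i=1}^{192} X_i, where X_i = 1_{π(i) > i}.
For each fixed i, π(i) is uniform over {1, …, 192} (marginal of a uniform permutation), so P[π(i) > i] = (n − i)/n. Summing: Σ_{i=1}^{192} (n − i)/n = (0 + 1 + … + 191)/192 = 192(192 − 1)/(2·192) = (192 − 1)/2.
Hence E[X] = Σ_{i=1}^{192} (192 − i)/192 = 191/2 ≈ 95.50000.

E[X] = 191/2 = 95.50000.


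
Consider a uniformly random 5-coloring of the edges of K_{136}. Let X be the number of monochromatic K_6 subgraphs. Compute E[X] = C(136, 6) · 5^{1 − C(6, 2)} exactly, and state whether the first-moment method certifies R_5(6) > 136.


E[X] = C(136, 6) · 5^{1 − 15} = 7858539612 · 5^{−14} = 7858539612/6103515625.
As a reduced fraction: E[X] = 7858539612/6103515625 ≈ 1.287543.
Is E[X] < 1? NO.
Since E[X] ≥ 1, the first-moment bound is inconclusive at n = 136; it does NOT by itself certify R_5(6) > 136.

E[X] = 7858539612/6103515625 ≈ 1.287543; E[X] ≥ 1; first-moment method inconclusive here.


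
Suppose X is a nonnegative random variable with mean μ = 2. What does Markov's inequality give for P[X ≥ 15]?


μ = E[X] = 2, a = 15.
Markov: P[X ≥ 15] ≤ μ/a = (2)/15 = 2/15.
Numerically: ≈ 0.13333.
(Since a = 15 > μ = 2.00000, the bound 2/15 is < 1 and informative.)

P[X ≥ 15] ≤ 2/15 ≈ 0.13333.


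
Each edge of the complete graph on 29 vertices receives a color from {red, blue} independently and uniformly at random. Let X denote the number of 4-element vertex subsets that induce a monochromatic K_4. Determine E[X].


Let X = Σ_S X_S over the C(29, 4) = 23751 subsets S of size 4, where X_S = 1 if the K_4 on S is monochromatic.
For a fixed S, the K_4 on S has C(4, 2) = 6 edges. P[all 6 edges red] = (1/2)^6, and likewise for blue, so P[monochromatic] = 2·(1/2)^6 = 2^{1 − 6} = 1/32.
Summing: E[X] = C(29, 4) · 2^{1 − 6} = 23751 · 1/32 = 23751/32.
Numerically: E[X] ≈ 742.218750.

E[X] = C(29,4)·2^(1−C(4,2)) = 23751/32 ≈ 742.218750.


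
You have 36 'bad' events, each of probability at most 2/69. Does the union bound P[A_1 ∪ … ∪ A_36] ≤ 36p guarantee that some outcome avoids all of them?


Union bound: P[∪_{i=1}^{36} A_i] ≤ Σ_i P[A_i] ≤ 36·p = 36·(2/69) = 24/23.
Numerically: 24/23 ≈ 1.043.
Is 24/23 < 1? NO.
Since the bound 24/23 is ≥ 1, the union bound is uninformative here; it does NOT by itself certify existence.

36·p = 24/23 ≈ 1.043; existence NOT certified by the union bound.


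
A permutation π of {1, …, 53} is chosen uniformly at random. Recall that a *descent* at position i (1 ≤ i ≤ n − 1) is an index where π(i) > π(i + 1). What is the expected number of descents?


Write X = Σ X_I over i = 1, …, 52, with X_I the indicator of one descent.
There are 52 indicators.
For each fixed i, the pair (π(i), π(i+1)) is a uniformly random ordered pair of distinct values from {1, …, 53}; by symmetry P[π(i) > π(i+1)] = 1/2.
By linearity: E[X] = 52 · (1/2) = (53 − 1) · (1/2) = 26 ≈ 26.000.

E[X] = 26 = 26.000.


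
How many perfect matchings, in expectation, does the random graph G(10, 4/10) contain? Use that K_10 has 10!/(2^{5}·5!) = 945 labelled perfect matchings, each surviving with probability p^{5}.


K_10 has 10!/(2^{5}·5!) = 945 labelled perfect matchings.
For each such perfect matching H, let X_H = 1 if all 5 edges of H are present in G. Then P[X_H = 1] = p^{5} = (2/5)^{5} = 32/3125.
By linearity of expectation: E[X] = Σ_H E[X_H] = 945 · p^{5} = 945 · 32/3125 = 6048/625.
Numerically: E[X] ≈ 9.677.

E[X] = 945 · (2/5)^{5} = 6048/625 ≈ 9.677.


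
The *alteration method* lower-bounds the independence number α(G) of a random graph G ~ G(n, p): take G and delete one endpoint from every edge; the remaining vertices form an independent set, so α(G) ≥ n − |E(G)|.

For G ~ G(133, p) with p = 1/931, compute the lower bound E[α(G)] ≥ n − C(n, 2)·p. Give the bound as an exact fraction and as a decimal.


E[|E(G)|] = C(133, 2)·p = 8778 · (1/931) = 66/7.
E[α(G)] ≥ n − E[|E(G)|] = 133 − 66/7 = 865/7.
Numerically: ≈ 123.571.
(This is only a lower bound; the true E[α(G)] may be larger.)

E[α(G)] ≥ 865/7 ≈ 123.571.


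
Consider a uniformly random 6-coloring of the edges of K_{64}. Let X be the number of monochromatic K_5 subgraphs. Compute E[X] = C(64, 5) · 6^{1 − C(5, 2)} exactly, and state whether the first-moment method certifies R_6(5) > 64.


E[X] = C(64, 5) · 6^{1 − 10} = 7624512 · 6^{−9} = 7624512/10077696.
As a reduced fraction: E[X] = 13237/17496 ≈ 0.7565729.
Is E[X] < 1? YES.
Since E[X] < 1, there exists a 6-coloring of K_{64} with no monochromatic K_5; hence R_6(5) > 64.

E[X] = 13237/17496 ≈ 0.7565729; E[X] < 1, so R_6(5) > 64.


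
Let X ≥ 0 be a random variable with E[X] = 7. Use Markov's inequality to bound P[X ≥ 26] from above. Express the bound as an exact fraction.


μ = E[X] = 7, a = 26.
Markov: P[X ≥ 26] ≤ μ/a = (7)/26 = 7/26.
Numerically: ≈ 0.2692.
(Since a = 26 > μ = 7.0000, the bound 7/26 is < 1 and informative.)

P[X ≥ 26] ≤ 7/26 ≈ 0.2692.


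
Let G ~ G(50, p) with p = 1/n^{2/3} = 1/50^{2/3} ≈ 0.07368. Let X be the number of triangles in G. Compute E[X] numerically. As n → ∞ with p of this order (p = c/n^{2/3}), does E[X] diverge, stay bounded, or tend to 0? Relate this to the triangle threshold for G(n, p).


Number of potential triangles: C(50, 3) = 19600.
Each occurs with probability p³ ≈ (0.07368)³ ≈ 4.000000e-04.
By linearity: E[X] = C(50, 3)·p³ ≈ 19600 · 4.000000e-04 ≈ 7.8400.
Since α = 2/3 < 1, p = c/n^{2/3} ≫ 1/n is above the triangle threshold p ~ 1/n. Asymptotically E[X] ~ (c³/6)·n^{3(1−α)} = (1³/6)·n^{1} → ∞; triangles are abundant w.h.p.

E[X] ≈ 7.8400; in regime p = Θ(1/n^{2/3}) E[X] diverges (above the triangle threshold p ~ 1/n).


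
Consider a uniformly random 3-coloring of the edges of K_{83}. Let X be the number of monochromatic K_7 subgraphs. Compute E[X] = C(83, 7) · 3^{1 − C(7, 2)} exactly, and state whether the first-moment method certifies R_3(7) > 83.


E[X] = C(83, 7) · 3^{1 − 21} = 4151918628 · 3^{−20} = 4151918628/3486784401.
As a reduced fraction: E[X] = 153774764/129140163 ≈ 1.1907586.
Is E[X] < 1? NO.
Since E[X] ≥ 1, the first-moment bound is inconclusive at n = 83; it does NOT by itself certify R_3(7) > 83.

E[X] = 153774764/129140163 ≈ 1.1907586; E[X] ≥ 1; first-moment method inconclusive here.


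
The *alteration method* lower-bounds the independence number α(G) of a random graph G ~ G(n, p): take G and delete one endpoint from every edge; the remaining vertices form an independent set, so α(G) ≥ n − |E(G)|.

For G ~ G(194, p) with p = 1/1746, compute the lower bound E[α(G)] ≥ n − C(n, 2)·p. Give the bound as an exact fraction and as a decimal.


E[|E(G)|] = C(194, 2)·p = 18721 · (1/1746) = 193/18.
E[α(G)] ≥ n − E[|E(G)|] = 194 − 193/18 = 3299/18.
Numerically: ≈ 183.27778.
(This is only a lower bound; the true E[α(G)] may be larger.)

E[α(G)] ≥ 3299/18 ≈ 183.27778.


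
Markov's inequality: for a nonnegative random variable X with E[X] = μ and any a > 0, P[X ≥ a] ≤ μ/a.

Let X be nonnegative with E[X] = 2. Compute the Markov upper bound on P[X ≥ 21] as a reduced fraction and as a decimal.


μ = E[X] = 2, a = 21.
Markov: P[X ≥ 21] ≤ μ/a = (2)/21 = 2/21.
Numerically: ≈ 0.09524.
(Since a = 21 > μ = 2.00000, the bound 2/21 is < 1 and informative.)

P[X ≥ 21] ≤ 2/21 ≈ 0.09524.


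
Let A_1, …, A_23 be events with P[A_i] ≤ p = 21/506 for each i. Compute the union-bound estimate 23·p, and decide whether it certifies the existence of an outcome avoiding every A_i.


Union bound: P[∪_{i=1}^{23} A_i] ≤ Σ_i P[A_i] ≤ 23·p = 23·(21/506) = 21/22.
Numerically: 21/22 ≈ 0.95455.
Is 21/22 < 1? YES.
Since P[∪ A_i] ≤ 21/22 < 1, the complement has P[∩ A_i^c] ≥ 1 − 21/22 = 1/22 > 0, so some outcome avoids every A_i.

23·p = 21/22 ≈ 0.95455; existence CERTIFIED by the union bound.


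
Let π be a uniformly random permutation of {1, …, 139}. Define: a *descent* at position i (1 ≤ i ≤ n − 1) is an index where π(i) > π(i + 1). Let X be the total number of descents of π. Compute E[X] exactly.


Write X = Σ X_I over i = 1, …, 138, with X_I the indicator of one descent.
There are 138 indicators.
For each fixed i, the pair (π(i), π(i+1)) is a uniformly random ordered pair of distinct values from {1, …, 139}; by symmetry P[π(i) > π(i+1)] = 1/2.
By linearity: E[X] = 138 · (1/2) = (139 − 1) · (1/2) = 69 ≈ 69.00000.

E[X] = 69 = 69.00000.


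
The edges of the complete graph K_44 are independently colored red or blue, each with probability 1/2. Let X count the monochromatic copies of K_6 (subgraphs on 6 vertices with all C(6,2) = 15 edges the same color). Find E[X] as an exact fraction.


Let X = Σ_S X_S over the C(44, 6) = 7059052 subsets S of size 6, where X_S = 1 if the K_6 on S is monochromatic.
For a fixed S, the K_6 on S has C(6, 2) = 15 edges. P[all 15 edges red] = (1/2)^15, and likewise for blue, so P[monochromatic] = 2·(1/2)^15 = 2^{1 − 15} = 1/16384.
By linearity of expectation: E[X] = C(44, 6) · 2^{1 − 15} = 7059052 · 1/16384 = 1764763/4096.
Numerically: E[X] ≈ 430.850.

E[X] = C(44,6)·2^(1−C(6,2)) = 1764763/4096 ≈ 430.850.


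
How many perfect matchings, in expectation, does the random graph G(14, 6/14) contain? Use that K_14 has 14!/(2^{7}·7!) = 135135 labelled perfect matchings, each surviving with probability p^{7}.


K_14 has 14!/(2^{7}·7!) = 135135 labelled perfect matchings.
For each such perfect matching H, let X_H = 1 if all 7 edges of H are present in G. Then P[X_H = 1] = p^{7} = (3/7)^{7} = 2187/823543.
By linearity: E[X] = Σ_H E[X_H] = 135135 · p^{7} = 135135 · 2187/823543 = 42220035/117649.
Numerically: E[X] ≈ 358.9.

E[X] = 135135 · (3/7)^{7} = 42220035/117649 ≈ 358.9.


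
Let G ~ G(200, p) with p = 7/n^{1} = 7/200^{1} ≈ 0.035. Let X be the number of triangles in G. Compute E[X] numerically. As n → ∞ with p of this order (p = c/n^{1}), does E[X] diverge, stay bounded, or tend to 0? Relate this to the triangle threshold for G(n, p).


Number of potential triangles: C(200, 3) = 1313400.
Each occurs with probability p³ ≈ (0.035)³ ≈ 4.28750000e-05.
By linearity: E[X] = C(200, 3)·p³ ≈ 1313400 · 4.28750000e-05 ≈ 56.312025.
Here α = 1, so p = 7/n is exactly at the triangle threshold p ~ 1/n. Asymptotically E[X] → c³/6 = 7³/6 = 343/6 ≈ 57.166667, a bounded constant. In this regime the triangle count is asymptotically Poisson(c³/6).

E[X] ≈ 56.312025; in regime p = Θ(1/n^{1}) E[X] stays bounded (at the triangle threshold p ~ 1/n).


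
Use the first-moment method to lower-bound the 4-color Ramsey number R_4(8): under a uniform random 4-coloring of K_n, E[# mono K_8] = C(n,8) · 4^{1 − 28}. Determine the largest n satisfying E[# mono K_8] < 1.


We need C(n, 8) · 4^{1 − 28} < 1, i.e. C(n, 8) < 4^{28 − 1} = 18014398509481984.
Check values of n near the boundary:
  n = 406: C(406, 8) = 17082453897995850; 17082453897995850 < 18014398509481984? YES
  n = 407: C(407, 8) = 17424959239309050; 17424959239309050 < 18014398509481984? YES
  n = 408: C(408, 8) = 17773458424095231; 17773458424095231 < 18014398509481984? YES
  n = 409: C(409, 8) = 18128041135797879; 18128041135797879 < 18014398509481984? NO
  n = 410: C(410, 8) = 18488798173326195; 18488798173326195 < 18014398509481984? NO
  n = 411: C(411, 8) = 18855821462126715; 18855821462126715 < 18014398509481984? NO
The largest n with C(n, 8) < 18014398509481984 is n = 408 (where E[X] = 17773458424095231/18014398509481984 ≈ 0.987). Hence R_4(8) > 408, i.e. R_4(8) ≥ 409.

Largest n = 408; hence R_4(8) > 408.


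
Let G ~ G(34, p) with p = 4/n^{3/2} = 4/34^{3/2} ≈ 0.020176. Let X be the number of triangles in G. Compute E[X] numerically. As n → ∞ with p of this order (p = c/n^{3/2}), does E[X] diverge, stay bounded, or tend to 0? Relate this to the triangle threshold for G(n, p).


Number of potential triangles: C(34, 3) = 5984.
Each occurs with probability p³ ≈ (0.020176)³ ≈ 8.2134354e-06.
By linearity: E[X] = C(34, 3)·p³ ≈ 5984 · 8.2134354e-06 ≈ 0.04915.
Since α = 3/2 > 1, p = c/n^{3/2} = o(1/n) is below the triangle threshold p ~ 1/n. Asymptotically E[X] ~ (c³/6)·n^{3(1−α)} = (4³/6)·n^{-1.5} → 0, so by Markov's inequality G has no triangles w.h.p.

E[X] ≈ 0.04915; in regime p = Θ(1/n^{3/2}) E[X] tends to 0 (below the triangle threshold p ~ 1/n).


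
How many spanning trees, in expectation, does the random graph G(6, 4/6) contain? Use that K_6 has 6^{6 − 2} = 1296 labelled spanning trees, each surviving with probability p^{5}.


K_6 has 6^{6 − 2} = 1296 labelled spanning trees.
For each such spanning tree H, let X_H = 1 if all 5 edges of H are present in G. Then P[X_H = 1] = p^{5} = (2/3)^{5} = 32/243.
By linearity of expectation: E[X] = Σ_H E[X_H] = 1296 · p^{5} = 1296 · 32/243 = 512/3.
Numerically: E[X] ≈ 171.

E[X] = 1296 · (2/3)^{5} = 512/3 ≈ 171.


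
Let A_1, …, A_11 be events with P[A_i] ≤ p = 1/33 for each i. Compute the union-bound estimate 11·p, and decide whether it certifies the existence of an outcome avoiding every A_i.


Union bound: P[∪_{i=1}^{11} A_i] ≤ Σ_i P[A_i] ≤ 11·p = 11·(1/33) = 1/3.
Numerically: 1/3 ≈ 0.333333.
Is 1/3 < 1? YES.
Since P[∪ A_i] ≤ 1/3 < 1, the complement has P[∩ A_i^c] ≥ 1 − 1/3 = 2/3 > 0, so some outcome avoids every A_i.

11·p = 1/3 ≈ 0.333333; existence CERTIFIED by the union bound.


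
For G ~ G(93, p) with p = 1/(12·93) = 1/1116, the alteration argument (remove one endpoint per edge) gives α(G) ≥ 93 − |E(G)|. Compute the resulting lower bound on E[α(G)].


E[|E(G)|] = C(93, 2)·p = 4278 · (1/1116) = 23/6.
E[α(G)] ≥ n − E[|E(G)|] = 93 − 23/6 = 535/6.
Numerically: ≈ 89.1667.
(This is only a lower bound; the true E[α(G)] may be larger.)

E[α(G)] ≥ 535/6 ≈ 89.1667.


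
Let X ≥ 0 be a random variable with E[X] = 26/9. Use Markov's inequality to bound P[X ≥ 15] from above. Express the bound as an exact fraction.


μ = E[X] = 26/9, a = 15.
Markov: P[X ≥ 15] ≤ μ/a = (26/9)/15 = 26/135.
Numerically: ≈ 0.193.
(Since a = 15 > μ = 2.889, the bound 26/135 is < 1 and informative.)

P[X ≥ 15] ≤ 26/135 ≈ 0.193.


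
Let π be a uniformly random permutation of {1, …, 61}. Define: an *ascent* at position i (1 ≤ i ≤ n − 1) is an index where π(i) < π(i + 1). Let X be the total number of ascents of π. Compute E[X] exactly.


Write X = Σ X_I over i = 1, …, 60, with X_I the indicator of one ascent.
There are 60 indicators.
For each fixed i, the pair (π(i), π(i+1)) is a uniformly random ordered pair of distinct values from {1, …, 61}; by symmetry P[π(i) < π(i+1)] = 1/2.
By linearity: E[X] = 60 · (1/2) = (61 − 1) · (1/2) = 30 ≈ 30.000000.

E[X] = 30 = 30.000000.


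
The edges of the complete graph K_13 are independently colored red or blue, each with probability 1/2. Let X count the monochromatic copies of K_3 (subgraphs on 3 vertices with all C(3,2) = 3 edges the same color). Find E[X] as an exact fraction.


Let X = Σ_S X_S over the C(13, 3) = 286 subsets S of size 3, where X_S = 1 if the K_3 on S is monochromatic.
For a fixed S, the K_3 on S has C(3, 2) = 3 edges. P[all 3 edges red] = (1/2)^3, and likewise for blue, so P[monochromatic] = 2·(1/2)^3 = 2^{1 − 3} = 1/4.
By linearity: E[X] = C(13, 3) · 2^{1 − 3} = 286 · 1/4 = 143/2.
Numerically: E[X] ≈ 71.500.

E[X] = C(13,3)·2^(1−C(3,2)) = 143/2 ≈ 71.500.


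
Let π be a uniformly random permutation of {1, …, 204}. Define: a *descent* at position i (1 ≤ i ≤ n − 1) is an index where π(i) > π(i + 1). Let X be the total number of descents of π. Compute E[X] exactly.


Write X = Σ X_I over i = 1, …, 203, with X_I the indicator of one descent.
There are 203 indicators.
For each fixed i, the pair (π(i), π(i+1)) is a uniformly random ordered pair of distinct values from {1, …, 204}; by symmetry P[π(i) > π(i+1)] = 1/2.
By linearity: E[X] = 203 · (1/2) = (204 − 1) · (1/2) = 203/2 ≈ 101.500000.

E[X] = 203/2 = 101.500000.


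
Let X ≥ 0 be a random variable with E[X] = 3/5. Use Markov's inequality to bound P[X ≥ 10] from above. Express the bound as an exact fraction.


μ = E[X] = 3/5, a = 10.
Markov: P[X ≥ 10] ≤ μ/a = (3/5)/10 = 3/50.
Numerically: ≈ 0.0600.
(Since a = 10 > μ = 0.6000, the bound 3/50 is < 1 and informative.)

P[X ≥ 10] ≤ 3/50 ≈ 0.0600.


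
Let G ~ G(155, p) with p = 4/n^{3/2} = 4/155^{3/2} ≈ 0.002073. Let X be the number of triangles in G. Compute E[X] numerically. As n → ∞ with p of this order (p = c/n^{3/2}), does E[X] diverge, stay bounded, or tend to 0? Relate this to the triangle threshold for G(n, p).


Number of potential triangles: C(155, 3) = 608685.
Each occurs with probability p³ ≈ (0.002073)³ ≈ 8.906095e-09.
By linearity: E[X] = C(155, 3)·p³ ≈ 608685 · 8.906095e-09 ≈ 0.0054.
Since α = 3/2 > 1, p = c/n^{3/2} = o(1/n) is below the triangle threshold p ~ 1/n. Asymptotically E[X] ~ (c³/6)·n^{3(1−α)} = (4³/6)·n^{-1.5} → 0, so by Markov's inequality G has no triangles w.h.p.

E[X] ≈ 0.0054; in regime p = Θ(1/n^{3/2}) E[X] tends to 0 (below the triangle threshold p ~ 1/n).


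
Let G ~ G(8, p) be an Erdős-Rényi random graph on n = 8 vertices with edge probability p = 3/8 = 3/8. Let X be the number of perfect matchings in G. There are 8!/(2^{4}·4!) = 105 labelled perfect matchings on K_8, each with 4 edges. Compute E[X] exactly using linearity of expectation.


K_8 has 8!/(2^{4}·4!) = 105 labelled perfect matchings.
For each such perfect matching H, let X_H = 1 if all 4 edges of H are present in G. Then P[X_H = 1] = p^{4} = (3/8)^{4} = 81/4096.
By linearity of expectation: E[X] = Σ_H E[X_H] = 105 · p^{4} = 105 · 81/4096 = 8505/4096.
Numerically: E[X] ≈ 2.0764.

E[X] = 105 · (3/8)^{4} = 8505/4096 ≈ 2.0764.


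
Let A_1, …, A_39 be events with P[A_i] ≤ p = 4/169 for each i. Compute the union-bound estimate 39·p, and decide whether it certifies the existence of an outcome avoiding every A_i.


Union bound: P[∪_{i=1}^{39} A_i] ≤ Σ_i P[A_i] ≤ 39·p = 39·(4/169) = 12/13.
Numerically: 12/13 ≈ 0.9230769.
Is 12/13 < 1? YES.
Since P[∪ A_i] ≤ 12/13 < 1, the complement has P[∩ A_i^c] ≥ 1 − 12/13 = 1/13 > 0, so some outcome avoids every A_i.

39·p = 12/13 ≈ 0.9230769; existence CERTIFIED by the union bound.


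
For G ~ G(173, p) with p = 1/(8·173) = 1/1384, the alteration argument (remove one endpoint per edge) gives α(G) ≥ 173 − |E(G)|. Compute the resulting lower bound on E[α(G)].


E[|E(G)|] = C(173, 2)·p = 14878 · (1/1384) = 43/4.
E[α(G)] ≥ n − E[|E(G)|] = 173 − 43/4 = 649/4.
Numerically: ≈ 162.250.
(This is only a lower bound; the true E[α(G)] may be larger.)

E[α(G)] ≥ 649/4 ≈ 162.250.


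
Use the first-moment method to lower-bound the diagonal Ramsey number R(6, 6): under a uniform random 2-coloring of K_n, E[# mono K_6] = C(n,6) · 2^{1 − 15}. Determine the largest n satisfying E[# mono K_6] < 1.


We need C(n, 6) · 2^{1 − 15} < 1, i.e. C(n, 6) < 2^{15 − 1} = 16384.
Check values of n near the boundary:
  n = 14: C(14, 6) = 3003; 3003 < 16384? YES
  n = 15: C(15, 6) = 5005; 5005 < 16384? YES
  n = 16: C(16, 6) = 8008; 8008 < 16384? YES
  n = 17: C(17, 6) = 12376; 12376 < 16384? YES
  n = 18: C(18, 6) = 18564; 18564 < 16384? NO
  n = 19: C(19, 6) = 27132; 27132 < 16384? NO
The largest n with C(n, 6) < 16384 is n = 17 (where E[X] = 1547/2048 ≈ 0.7554). Hence R(6, 6) > 17, i.e. R(6, 6) ≥ 18.

Largest n = 17; hence R(6, 6) > 17.


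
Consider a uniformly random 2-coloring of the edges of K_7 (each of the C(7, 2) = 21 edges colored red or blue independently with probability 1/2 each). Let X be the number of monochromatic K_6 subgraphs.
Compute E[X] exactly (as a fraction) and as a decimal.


Let X = Σ_S X_S over the C(7, 6) = 7 subsets S of size 6, where X_S = 1 if the K_6 on S is monochromatic.
For a fixed S, the K_6 on S has C(6, 2) = 15 edges. P[all 15 edges red] = (1/2)^15, and likewise for blue, so P[monochromatic] = 2·(1/2)^15 = 2^{1 − 15} = 1/16384.
Summing: E[X] = C(7, 6) · 2^{1 − 15} = 7 · 1/16384 = 7/16384.
Numerically: E[X] ≈ 0.00043.

E[X] = C(7,6)·2^(1−C(6,2)) = 7/16384 ≈ 0.00043.


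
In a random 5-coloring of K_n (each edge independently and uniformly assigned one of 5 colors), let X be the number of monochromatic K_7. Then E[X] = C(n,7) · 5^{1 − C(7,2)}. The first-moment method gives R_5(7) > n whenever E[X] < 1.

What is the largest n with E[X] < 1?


We need C(n, 7) · 5^{1 − 21} < 1, i.e. C(n, 7) < 5^{21 − 1} = 95367431640625.
Check values of n near the boundary:
  n = 337: C(337, 7) = 91989916924632; 91989916924632 < 95367431640625? YES
  n = 338: C(338, 7) = 93935323022736; 93935323022736 < 95367431640625? YES
  n = 339: C(339, 7) = 95915887062372; 95915887062372 < 95367431640625? NO
The largest n with C(n, 7) < 95367431640625 is n = 338 (where E[X] = 93935323022736/95367431640625 ≈ 0.985). Hence R_5(7) > 338, i.e. R_5(7) ≥ 339.

Largest n = 338; hence R_5(7) > 338.


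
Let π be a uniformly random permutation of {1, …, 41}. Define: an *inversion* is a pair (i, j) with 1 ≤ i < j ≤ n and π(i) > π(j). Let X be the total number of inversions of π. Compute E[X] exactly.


Write X = Σ X_I over the C(41, 2) = 820 pairs i < j, with X_I the indicator of one inversion.
There are 820 indicators.
For each fixed pair i < j, the values π(i) and π(j) are two distinct elements of {1, …, 41} in uniformly random order; by symmetry P[π(i) > π(j)] = 1/2.
By linearity: E[X] = 820 · (1/2) = C(41, 2) · (1/2) = 820/2 = 410 ≈ 410.000000.

E[X] = 410 = 410.000000.


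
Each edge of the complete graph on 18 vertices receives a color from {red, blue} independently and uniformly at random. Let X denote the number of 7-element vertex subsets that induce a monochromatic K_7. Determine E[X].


Let X = Σ_S X_S over the C(18, 7) = 31824 subsets S of size 7, where X_S = 1 if the K_7 on S is monochromatic.
For a fixed S, the K_7 on S has C(7, 2) = 21 edges. P[all 21 edges red] = (1/2)^21, and likewise for blue, so P[monochromatic] = 2·(1/2)^21 = 2^{1 − 21} = 1/1048576.
By linearity of expectation: E[X] = C(18, 7) · 2^{1 − 21} = 31824 · 1/1048576 = 1989/65536.
Numerically: E[X] ≈ 0.0303.

E[X] = C(18,7)·2^(1−C(7,2)) = 1989/65536 ≈ 0.0303.


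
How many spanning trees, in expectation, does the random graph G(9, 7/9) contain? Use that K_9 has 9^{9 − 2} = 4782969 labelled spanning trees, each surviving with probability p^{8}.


K_9 has 9^{9 − 2} = 4782969 labelled spanning trees.
For each such spanning tree H, let X_H = 1 if all 8 edges of H are present in G. Then P[X_H = 1] = p^{8} = (7/9)^{8} = 5764801/43046721.
By linearity of expectation: E[X] = Σ_H E[X_H] = 4782969 · p^{8} = 4782969 · 5764801/43046721 = 5764801/9.
Numerically: E[X] ≈ 6.405e+05.

E[X] = 4782969 · (7/9)^{8} = 5764801/9 ≈ 6.405e+05.


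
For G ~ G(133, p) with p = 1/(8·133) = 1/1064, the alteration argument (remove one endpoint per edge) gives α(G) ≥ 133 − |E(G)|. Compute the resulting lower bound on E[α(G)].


E[|E(G)|] = C(133, 2)·p = 8778 · (1/1064) = 33/4.
E[α(G)] ≥ n − E[|E(G)|] = 133 − 33/4 = 499/4.
Numerically: ≈ 124.750000.
(This is only a lower bound; the true E[α(G)] may be larger.)

E[α(G)] ≥ 499/4 ≈ 124.750000.


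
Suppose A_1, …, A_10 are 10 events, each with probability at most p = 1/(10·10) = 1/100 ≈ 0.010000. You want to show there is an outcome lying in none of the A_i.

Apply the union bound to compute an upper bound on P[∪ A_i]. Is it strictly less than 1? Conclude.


Union bound: P[∪_{i=1}^{10} A_i] ≤ Σ_i P[A_i] ≤ 10·p = 10·(1/100) = 1/10.
Numerically: 1/10 ≈ 0.100000.
Is 1/10 < 1? YES.
Since P[∪ A_i] ≤ 1/10 < 1, the complement has P[∩ A_i^c] ≥ 1 − 1/10 = 9/10 > 0, so some outcome avoids every A_i.

10·p = 1/10 ≈ 0.100000; existence CERTIFIED by the union bound.


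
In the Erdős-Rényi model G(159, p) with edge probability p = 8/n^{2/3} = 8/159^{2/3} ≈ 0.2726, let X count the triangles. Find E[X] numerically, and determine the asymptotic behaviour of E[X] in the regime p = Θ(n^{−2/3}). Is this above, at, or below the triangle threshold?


Number of potential triangles: C(159, 3) = 657359.
Each occurs with probability p³ ≈ (0.2726)³ ≈ 2.025236e-02.
By linearity: E[X] = C(159, 3)·p³ ≈ 657359 · 2.025236e-02 ≈ 13313.0734.
Since α = 2/3 < 1, p = c/n^{2/3} ≫ 1/n is above the triangle threshold p ~ 1/n. Asymptotically E[X] ~ (c³/6)·n^{3(1−α)} = (8³/6)·n^{1} → ∞; triangles are abundant w.h.p.

E[X] ≈ 13313.0734; in regime p = Θ(1/n^{2/3}) E[X] diverges (above the triangle threshold p ~ 1/n).


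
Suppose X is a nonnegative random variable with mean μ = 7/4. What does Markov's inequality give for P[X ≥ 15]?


μ = E[X] = 7/4, a = 15.
Markov: P[X ≥ 15] ≤ μ/a = (7/4)/15 = 7/60.
Numerically: ≈ 0.1167.
(Since a = 15 > μ = 1.7500, the bound 7/60 is < 1 and informative.)

P[X ≥ 15] ≤ 7/60 ≈ 0.1167.


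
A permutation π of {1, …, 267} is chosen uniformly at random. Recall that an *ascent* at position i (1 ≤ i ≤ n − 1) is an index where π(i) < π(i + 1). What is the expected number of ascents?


Write X = Σ X_I over i = 1, …, 266, with X_I the indicator of one ascent.
There are 266 indicators.
For each fixed i, the pair (π(i), π(i+1)) is a uniformly random ordered pair of distinct values from {1, …, 267}; by symmetry P[π(i) < π(i+1)] = 1/2.
By linearity: E[X] = 266 · (1/2) = (267 − 1) · (1/2) = 133 ≈ 133.000000.

E[X] = 133 = 133.000000.


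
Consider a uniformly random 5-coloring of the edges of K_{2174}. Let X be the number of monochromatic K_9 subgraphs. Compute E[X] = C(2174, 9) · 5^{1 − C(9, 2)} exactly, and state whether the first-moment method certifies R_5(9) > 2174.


E[X] = C(2174, 9) · 5^{1 − 36} = 2940165687188920530702934 · 5^{−35} = 2940165687188920530702934/2910383045673370361328125.
As a reduced fraction: E[X] = 2940165687188920530702934/2910383045673370361328125 ≈ 1.0102.
Is E[X] < 1? NO.
Since E[X] ≥ 1, the first-moment bound is inconclusive at n = 2174; it does NOT by itself certify R_5(9) > 2174.

E[X] = 2940165687188920530702934/2910383045673370361328125 ≈ 1.0102; E[X] ≥ 1; first-moment method inconclusive here.


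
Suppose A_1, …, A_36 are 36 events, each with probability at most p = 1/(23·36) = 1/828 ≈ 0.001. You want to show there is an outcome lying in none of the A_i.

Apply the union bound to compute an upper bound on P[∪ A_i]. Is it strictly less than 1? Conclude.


Union bound: P[∪_{i=1}^{36} A_i] ≤ Σ_i P[A_i] ≤ 36·p = 36·(1/828) = 1/23.
Numerically: 1/23 ≈ 0.043.
Is 1/23 < 1? YES.
Since P[∪ A_i] ≤ 1/23 < 1, the complement has P[∩ A_i^c] ≥ 1 − 1/23 = 22/23 > 0, so some outcome avoids every A_i.

36·p = 1/23 ≈ 0.043; existence CERTIFIED by the union bound.


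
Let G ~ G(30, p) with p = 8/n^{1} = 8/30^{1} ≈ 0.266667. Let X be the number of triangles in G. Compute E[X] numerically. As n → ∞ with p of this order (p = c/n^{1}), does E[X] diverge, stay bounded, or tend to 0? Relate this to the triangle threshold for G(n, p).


Number of potential triangles: C(30, 3) = 4060.
Each occurs with probability p³ ≈ (0.266667)³ ≈ 1.89629630e-02.
By linearity: E[X] = C(30, 3)·p³ ≈ 4060 · 1.89629630e-02 ≈ 76.989630.
Here α = 1, so p = 8/n is exactly at the triangle threshold p ~ 1/n. Asymptotically E[X] → c³/6 = 8³/6 = 256/3 ≈ 85.333333, a bounded constant. In this regime the triangle count is asymptotically Poisson(c³/6).

E[X] ≈ 76.989630; in regime p = Θ(1/n^{1}) E[X] stays bounded (at the triangle threshold p ~ 1/n).


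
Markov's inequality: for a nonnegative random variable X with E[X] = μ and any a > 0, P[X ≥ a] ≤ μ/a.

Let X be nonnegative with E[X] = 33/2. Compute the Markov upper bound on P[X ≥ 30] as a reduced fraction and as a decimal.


μ = E[X] = 33/2, a = 30.
Markov: P[X ≥ 30] ≤ μ/a = (33/2)/30 = 11/20.
Numerically: ≈ 0.55000.
(Since a = 30 > μ = 16.50000, the bound 11/20 is < 1 and informative.)

P[X ≥ 30] ≤ 11/20 ≈ 0.55000.


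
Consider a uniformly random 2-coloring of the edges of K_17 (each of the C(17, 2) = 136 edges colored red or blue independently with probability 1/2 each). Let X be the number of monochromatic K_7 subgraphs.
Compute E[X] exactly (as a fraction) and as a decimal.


Let X = Σ_S X_S over the C(17, 7) = 19448 subsets S of size 7, where X_S = 1 if the K_7 on S is monochromatic.
For a fixed S, the K_7 on S has C(7, 2) = 21 edges. P[all 21 edges red] = (1/2)^21, and likewise for blue, so P[monochromatic] = 2·(1/2)^21 = 2^{1 − 21} = 1/1048576.
By linearity: E[X] = C(17, 7) · 2^{1 − 21} = 19448 · 1/1048576 = 2431/131072.
Numerically: E[X] ≈ 0.018547.

E[X] = C(17,7)·2^(1−C(7,2)) = 2431/131072 ≈ 0.018547.


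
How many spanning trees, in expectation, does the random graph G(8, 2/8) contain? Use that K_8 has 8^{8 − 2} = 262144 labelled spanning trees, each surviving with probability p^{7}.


K_8 has 8^{8 − 2} = 262144 labelled spanning trees.
For each such spanning tree H, let X_H = 1 if all 7 edges of H are present in G. Then P[X_H = 1] = p^{7} = (1/4)^{7} = 1/16384.
By linearity of expectation: E[X] = Σ_H E[X_H] = 262144 · p^{7} = 262144 · 1/16384 = 16.
Numerically: E[X] ≈ 16.

E[X] = 262144 · (1/4)^{7} = 16 ≈ 16.


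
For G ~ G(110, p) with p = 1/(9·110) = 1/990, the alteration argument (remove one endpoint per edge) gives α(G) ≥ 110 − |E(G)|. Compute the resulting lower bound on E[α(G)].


E[|E(G)|] = C(110, 2)·p = 5995 · (1/990) = 109/18.
E[α(G)] ≥ n − E[|E(G)|] = 110 − 109/18 = 1871/18.
Numerically: ≈ 103.9444.
(This is only a lower bound; the true E[α(G)] may be larger.)

E[α(G)] ≥ 1871/18 ≈ 103.9444.


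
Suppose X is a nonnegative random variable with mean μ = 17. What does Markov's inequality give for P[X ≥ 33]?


μ = E[X] = 17, a = 33.
Markov: P[X ≥ 33] ≤ μ/a = (17)/33 = 17/33.
Numerically: ≈ 0.51515.
(Since a = 33 > μ = 17.00000, the bound 17/33 is < 1 and informative.)

P[X ≥ 33] ≤ 17/33 ≈ 0.51515.


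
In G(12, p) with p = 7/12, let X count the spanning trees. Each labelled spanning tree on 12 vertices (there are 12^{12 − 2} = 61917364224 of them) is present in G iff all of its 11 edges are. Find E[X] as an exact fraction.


K_12 has 12^{12 − 2} = 61917364224 labelled spanning trees.
For each such spanning tree H, let X_H = 1 if all 11 edges of H are present in G. Then P[X_H = 1] = p^{11} = (7/12)^{11} = 1977326743/743008370688.
Summing the indicators: E[X] = Σ_H E[X_H] = 61917364224 · p^{11} = 61917364224 · 1977326743/743008370688 = 1977326743/12.
Numerically: E[X] ≈ 1.6478e+08.

E[X] = 61917364224 · (7/12)^{11} = 1977326743/12 ≈ 1.6478e+08.


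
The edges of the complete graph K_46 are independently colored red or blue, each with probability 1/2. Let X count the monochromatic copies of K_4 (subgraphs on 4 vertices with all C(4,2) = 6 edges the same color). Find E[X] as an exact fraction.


Let X = Σ_S X_S over the C(46, 4) = 163185 subsets S of size 4, where X_S = 1 if the K_4 on S is monochromatic.
For a fixed S, the K_4 on S has C(4, 2) = 6 edges. P[all 6 edges red] = (1/2)^6, and likewise for blue, so P[monochromatic] = 2·(1/2)^6 = 2^{1 − 6} = 1/32.
By linearity of expectation: E[X] = C(46, 4) · 2^{1 − 6} = 163185 · 1/32 = 163185/32.
Numerically: E[X] ≈ 5099.5312.

E[X] = C(46,4)·2^(1−C(4,2)) = 163185/32 ≈ 5099.5312.


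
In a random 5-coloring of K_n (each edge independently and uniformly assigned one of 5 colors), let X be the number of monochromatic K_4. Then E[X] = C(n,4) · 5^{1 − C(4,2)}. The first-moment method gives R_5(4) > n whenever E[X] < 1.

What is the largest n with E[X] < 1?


We need C(n, 4) · 5^{1 − 6} < 1, i.e. C(n, 4) < 5^{6 − 1} = 3125.
Check values of n near the boundary:
  n = 13: C(13, 4) = 715; 715 < 3125? YES
  n = 14: C(14, 4) = 1001; 1001 < 3125? YES
  n = 15: C(15, 4) = 1365; 1365 < 3125? YES
  n = 16: C(16, 4) = 1820; 1820 < 3125? YES
  n = 17: C(17, 4) = 2380; 2380 < 3125? YES
  n = 18: C(18, 4) = 3060; 3060 < 3125? YES
  n = 19: C(19, 4) = 3876; 3876 < 3125? NO
The largest n with C(n, 4) < 3125 is n = 18 (where E[X] = 612/625 ≈ 0.9792000). Hence R_5(4) > 18, i.e. R_5(4) ≥ 19.

Largest n = 18; hence R_5(4) > 18.


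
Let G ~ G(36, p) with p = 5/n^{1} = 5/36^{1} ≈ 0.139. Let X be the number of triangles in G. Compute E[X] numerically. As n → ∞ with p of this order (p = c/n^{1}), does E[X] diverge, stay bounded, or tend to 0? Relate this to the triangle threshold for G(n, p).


Number of potential triangles: C(36, 3) = 7140.
Each occurs with probability p³ ≈ (0.139)³ ≈ 2.67918e-03.
By linearity: E[X] = C(36, 3)·p³ ≈ 7140 · 2.67918e-03 ≈ 19.129.
Here α = 1, so p = 5/n is exactly at the triangle threshold p ~ 1/n. Asymptotically E[X] → c³/6 = 5³/6 = 125/6 ≈ 20.833, a bounded constant. In this regime the triangle count is asymptotically Poisson(c³/6).

E[X] ≈ 19.129; in regime p = Θ(1/n^{1}) E[X] stays bounded (at the triangle threshold p ~ 1/n).
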